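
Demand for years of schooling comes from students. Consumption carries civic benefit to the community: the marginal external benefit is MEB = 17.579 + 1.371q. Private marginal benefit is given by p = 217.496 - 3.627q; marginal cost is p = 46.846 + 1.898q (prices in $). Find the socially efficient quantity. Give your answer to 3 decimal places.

q* = 45.313

Social marginal benefit = demand + MEB = 235.075 - 2.256q.
Set SMB = MC: 235.075 - 2.256q = 46.846 + 1.898q → q* = 45.3127.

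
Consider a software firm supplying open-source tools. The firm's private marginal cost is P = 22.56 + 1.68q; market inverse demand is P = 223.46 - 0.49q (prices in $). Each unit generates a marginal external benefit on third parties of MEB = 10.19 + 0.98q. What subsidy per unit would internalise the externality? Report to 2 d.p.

subsidy = $184.03 per unit

Social marginal cost = private MC − MEB = 12.37 + 0.70q.
Set SMC = demand: 12.37 + 0.70q = 223.46 - 0.49q → q* = 177.3866.
The Pigouvian subsidy equals MEB at q*: 10.19 + 0.98×177.3866 = 184.0289.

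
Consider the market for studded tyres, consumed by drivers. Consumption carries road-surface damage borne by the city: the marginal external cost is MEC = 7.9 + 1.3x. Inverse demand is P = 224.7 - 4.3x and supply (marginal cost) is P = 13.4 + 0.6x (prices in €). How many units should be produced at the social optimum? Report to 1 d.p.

Social marginal benefit = demand − MEC = 216.8 - 5.6x.
Set SMB = MC: 216.8 - 5.6x = 13.4 + 0.6x → x* = 32.8065.

x* = 32.8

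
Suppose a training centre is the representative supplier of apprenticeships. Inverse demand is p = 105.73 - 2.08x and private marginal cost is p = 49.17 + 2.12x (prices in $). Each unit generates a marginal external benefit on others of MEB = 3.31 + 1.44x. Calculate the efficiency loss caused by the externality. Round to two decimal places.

Market equilibrium (private): 49.17 + 2.12x = 105.73 - 2.08x → x_m = 13.4667.
Social marginal cost = private MC − MEB = 45.86 + 0.68x.
Set SMC = demand: 45.86 + 0.68x = 105.73 - 2.08x → x* = 21.6920.
Height of the DWL triangle at x_m is demand(x_m) − SMC(x_m) = MEB(x_m) = 22.7020.
DWL = ½ × 8.2253 × 22.7020 = 93.3654.

DWL = $93.37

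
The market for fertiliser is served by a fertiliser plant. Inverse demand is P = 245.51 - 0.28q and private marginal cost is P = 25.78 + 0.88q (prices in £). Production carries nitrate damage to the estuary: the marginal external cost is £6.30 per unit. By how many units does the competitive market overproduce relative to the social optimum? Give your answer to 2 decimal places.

5.43 units

Market equilibrium (private): 25.78 + 0.88q = 245.51 - 0.28q → q_m = 189.4224.
Social marginal cost = private MC + MEC = 32.08 + 0.88q.
Set SMC = demand: 32.08 + 0.88q = 245.51 - 0.28q → q* = 183.9914.
Gap = |189.4224 − 183.9914| = 5.4310.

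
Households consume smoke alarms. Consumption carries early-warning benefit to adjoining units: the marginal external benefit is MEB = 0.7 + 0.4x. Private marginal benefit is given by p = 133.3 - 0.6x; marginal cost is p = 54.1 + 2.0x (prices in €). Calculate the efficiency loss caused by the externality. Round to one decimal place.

Market equilibrium (private): 54.1 + 2.0x = 133.3 - 0.6x → x_m = 30.4615.
Social marginal benefit = demand + MEB = 134.0 - 0.2x.
Set SMB = MC: 134.0 - 0.2x = 54.1 + 2.0x → x* = 36.3182.
Height of the DWL triangle at x_m is SMB(x_m) − MC(x_m) = MEB(x_m) = 12.8846.
DWL = ½ × 5.8567 × 12.8846 = 37.7306.

DWL = €37.7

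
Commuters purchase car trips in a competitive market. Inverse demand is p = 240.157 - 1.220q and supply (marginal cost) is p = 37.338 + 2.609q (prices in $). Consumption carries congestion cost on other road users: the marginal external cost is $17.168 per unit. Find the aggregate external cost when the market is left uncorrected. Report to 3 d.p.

Market equilibrium (private): 37.338 + 2.609q = 240.157 - 1.220q → q_m = 52.9692.
Total external cost = MEC × q_m = 17.168 × 52.9692 = 909.3752.

$909.375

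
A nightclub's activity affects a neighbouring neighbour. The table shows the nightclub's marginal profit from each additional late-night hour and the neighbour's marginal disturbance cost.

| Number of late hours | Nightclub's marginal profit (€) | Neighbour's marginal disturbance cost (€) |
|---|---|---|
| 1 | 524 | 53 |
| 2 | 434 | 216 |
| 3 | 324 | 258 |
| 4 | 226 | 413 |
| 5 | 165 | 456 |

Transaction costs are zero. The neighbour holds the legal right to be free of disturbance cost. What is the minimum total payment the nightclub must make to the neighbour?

Efficient level: marginal profit ≥ marginal disturbance cost through level 3, so k* = 3.
With the neighbour holding the right, the nightclub must at least compensate total damage at k*: 53 + 216 + 258 = 527.

€527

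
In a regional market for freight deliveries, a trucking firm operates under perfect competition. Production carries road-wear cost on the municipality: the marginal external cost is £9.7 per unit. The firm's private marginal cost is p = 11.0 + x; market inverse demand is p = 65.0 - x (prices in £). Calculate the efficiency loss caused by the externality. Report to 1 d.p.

DWL = £23.5

Market equilibrium (private): 11.0 + x = 65.0 - x → x_m = 27.0000.
Social marginal cost = private MC + MEC = 20.7 + x.
Set SMC = demand: 20.7 + x = 65.0 - x → x* = 22.1500.
Between x* and x_m the wedge SMC − demand runs linearly from 0 to MEC(x_m), so the loss is a triangle.
DWL = ½ × 4.8500 × 9.7000 = 23.5225.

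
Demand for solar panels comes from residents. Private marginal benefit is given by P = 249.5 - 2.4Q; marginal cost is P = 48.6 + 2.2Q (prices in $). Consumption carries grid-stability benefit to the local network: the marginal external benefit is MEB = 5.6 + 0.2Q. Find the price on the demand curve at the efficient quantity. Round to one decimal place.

P = $136.9

Social marginal benefit = demand + MEB = 255.1 - 2.2Q.
Set SMB = MC: 255.1 - 2.2Q = 48.6 + 2.2Q → Q* = 46.9318.
Consumer price on the demand curve at Q*: 249.5 − 2.4×46.9318 = 136.8637.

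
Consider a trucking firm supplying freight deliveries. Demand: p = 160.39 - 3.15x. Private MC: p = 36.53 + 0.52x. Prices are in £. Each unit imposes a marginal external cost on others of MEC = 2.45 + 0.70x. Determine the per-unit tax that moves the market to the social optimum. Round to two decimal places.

tax = £21.90 per unit

Social marginal cost = private MC + MEC = 38.98 + 1.22x.
Set SMC = demand: 38.98 + 1.22x = 160.39 - 3.15x → x* = 27.7826.
The Pigouvian tax equals MEC at x*: 2.45 + 0.70×27.7826 = 21.8978.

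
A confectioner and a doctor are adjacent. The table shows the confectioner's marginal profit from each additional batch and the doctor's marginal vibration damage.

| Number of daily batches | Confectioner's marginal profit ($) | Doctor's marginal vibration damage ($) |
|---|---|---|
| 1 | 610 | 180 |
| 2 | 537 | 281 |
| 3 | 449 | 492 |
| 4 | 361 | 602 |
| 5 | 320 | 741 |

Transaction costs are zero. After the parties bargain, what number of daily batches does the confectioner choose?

Bargaining reaches the level where marginal profit last exceeds marginal vibration damage.
That holds through level 2 (537 ≥ 281) but not at 3 (449 < 492).

2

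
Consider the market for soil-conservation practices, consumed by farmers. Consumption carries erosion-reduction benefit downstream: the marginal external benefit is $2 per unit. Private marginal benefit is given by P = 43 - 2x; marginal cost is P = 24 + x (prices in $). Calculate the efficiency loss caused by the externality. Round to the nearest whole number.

Market equilibrium (private): 24 + x = 43 - 2x → x_m = 6.3333.
Social marginal benefit = demand + MEB = 45 - 2x.
Set SMB = MC: 45 - 2x = 24 + x → x* = 7.0000.
Between x* and x_m the wedge SMB − MC runs linearly from 0 to MEB(x_m), so the loss is a triangle.
DWL = ½ × 0.6667 × 2.0000 = 0.6667.

DWL = $1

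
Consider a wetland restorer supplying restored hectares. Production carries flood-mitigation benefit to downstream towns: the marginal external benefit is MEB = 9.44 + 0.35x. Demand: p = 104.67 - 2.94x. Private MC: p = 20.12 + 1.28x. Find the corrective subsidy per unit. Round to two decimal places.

Social marginal cost = private MC − MEB = 10.68 + 0.93x.
Set SMC = demand: 10.68 + 0.93x = 104.67 - 2.94x → x* = 24.2868.
The Pigouvian subsidy equals MEB at x*: 9.44 + 0.35×24.2868 = 17.9404.

subsidy = 17.94 per unit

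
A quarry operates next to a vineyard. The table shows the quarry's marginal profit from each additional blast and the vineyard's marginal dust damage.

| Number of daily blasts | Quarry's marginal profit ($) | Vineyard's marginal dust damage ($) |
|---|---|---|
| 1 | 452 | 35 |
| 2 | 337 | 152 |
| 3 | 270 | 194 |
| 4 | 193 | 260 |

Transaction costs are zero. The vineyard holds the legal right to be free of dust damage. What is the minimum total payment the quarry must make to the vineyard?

$381

Efficient level: marginal profit ≥ marginal dust damage through level 3, so k* = 3.
With the vineyard holding the right, the quarry must at least compensate total damage at k*: 35 + 152 + 194 = 381.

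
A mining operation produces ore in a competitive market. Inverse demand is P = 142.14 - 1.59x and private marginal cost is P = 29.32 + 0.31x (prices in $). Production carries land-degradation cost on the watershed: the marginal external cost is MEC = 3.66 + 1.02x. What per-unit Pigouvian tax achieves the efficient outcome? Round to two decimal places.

tax = $41.79 per unit

Social marginal cost = private MC + MEC = 32.98 + 1.33x.
Set SMC = demand: 32.98 + 1.33x = 142.14 - 1.59x → x* = 37.3836.
The Pigouvian tax equals MEC at x*: 3.66 + 1.02×37.3836 = 41.7913.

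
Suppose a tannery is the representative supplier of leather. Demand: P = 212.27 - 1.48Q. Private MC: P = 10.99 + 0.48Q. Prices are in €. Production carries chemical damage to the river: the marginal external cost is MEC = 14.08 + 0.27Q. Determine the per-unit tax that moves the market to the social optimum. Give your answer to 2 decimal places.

tax = €36.75 per unit

Social marginal cost = private MC + MEC = 25.07 + 0.75Q.
Set SMC = demand: 25.07 + 0.75Q = 212.27 - 1.48Q → Q* = 83.9462.
The Pigouvian tax equals MEC at Q*: 14.08 + 0.27×83.9462 = 36.7455.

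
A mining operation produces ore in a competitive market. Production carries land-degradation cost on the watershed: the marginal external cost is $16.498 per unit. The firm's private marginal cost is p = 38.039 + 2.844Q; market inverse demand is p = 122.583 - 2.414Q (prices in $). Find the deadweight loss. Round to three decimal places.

Market equilibrium (private): 38.039 + 2.844Q = 122.583 - 2.414Q → Q_m = 16.0791.
Social marginal cost = private MC + MEC = 54.537 + 2.844Q.
Set SMC = demand: 54.537 + 2.844Q = 122.583 - 2.414Q → Q* = 12.9414.
Height of the DWL triangle at Q_m is SMC(Q_m) − demand(Q_m) = MEC(Q_m) = 16.4980.
DWL = ½ × 3.1377 × 16.4980 = 25.8829.

DWL = $25.883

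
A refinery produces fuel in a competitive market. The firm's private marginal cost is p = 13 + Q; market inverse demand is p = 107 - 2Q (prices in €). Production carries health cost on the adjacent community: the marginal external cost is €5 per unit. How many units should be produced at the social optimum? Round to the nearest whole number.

Q* = 30

Social marginal cost = private MC + MEC = 18 + Q.
Set SMC = demand: 18 + Q = 107 - 2Q → Q* = 29.6667.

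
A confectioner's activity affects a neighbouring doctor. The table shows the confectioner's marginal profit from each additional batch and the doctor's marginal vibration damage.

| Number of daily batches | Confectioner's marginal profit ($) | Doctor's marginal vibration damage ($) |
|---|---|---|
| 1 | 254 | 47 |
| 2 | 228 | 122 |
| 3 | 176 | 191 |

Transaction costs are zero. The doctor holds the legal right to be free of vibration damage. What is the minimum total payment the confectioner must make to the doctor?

$169

Efficient level: marginal profit ≥ marginal vibration damage through level 2, so k* = 2.
With the doctor holding the right, the confectioner must at least compensate total damage at k*: 47 + 122 = 169.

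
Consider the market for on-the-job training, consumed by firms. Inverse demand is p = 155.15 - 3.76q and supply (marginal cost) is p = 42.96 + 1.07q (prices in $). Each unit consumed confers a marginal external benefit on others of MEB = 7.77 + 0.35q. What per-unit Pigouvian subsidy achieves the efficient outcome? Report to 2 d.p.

Social marginal benefit = demand + MEB = 162.92 - 3.41q.
Set SMB = MC: 162.92 - 3.41q = 42.96 + 1.07q → q* = 26.7768.
The Pigouvian subsidy equals MEB at q*: 7.77 + 0.35×26.7768 = 17.1419.

subsidy = $17.14 per unit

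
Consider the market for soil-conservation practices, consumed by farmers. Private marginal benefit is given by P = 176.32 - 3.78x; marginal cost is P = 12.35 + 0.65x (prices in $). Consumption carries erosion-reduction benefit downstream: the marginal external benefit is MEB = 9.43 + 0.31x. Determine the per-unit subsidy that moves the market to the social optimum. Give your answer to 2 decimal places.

subsidy = $22.48 per unit

Social marginal benefit = demand + MEB = 185.75 - 3.47x.
Set SMB = MC: 185.75 - 3.47x = 12.35 + 0.65x → x* = 42.0874.
The Pigouvian subsidy equals MEB at x*: 9.43 + 0.31×42.0874 = 22.4771.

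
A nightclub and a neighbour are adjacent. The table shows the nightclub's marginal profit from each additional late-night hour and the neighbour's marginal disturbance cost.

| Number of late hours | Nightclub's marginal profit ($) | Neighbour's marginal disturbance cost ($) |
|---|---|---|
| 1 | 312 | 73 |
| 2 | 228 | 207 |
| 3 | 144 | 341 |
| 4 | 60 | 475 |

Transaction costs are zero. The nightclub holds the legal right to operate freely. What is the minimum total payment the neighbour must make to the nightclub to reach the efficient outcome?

$204

Left alone the nightclub would choose level 4 (marginal profit stays positive).
Efficient level: k* = 2 (marginal profit ≥ marginal disturbance cost through 2).
The neighbour must at least cover the nightclub's forgone profit from cutting 4→2: 144 + 60 = 204.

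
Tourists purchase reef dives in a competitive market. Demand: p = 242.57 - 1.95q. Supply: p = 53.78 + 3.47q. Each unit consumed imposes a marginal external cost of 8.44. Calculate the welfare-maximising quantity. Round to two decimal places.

Social marginal benefit = demand − MEC = 234.13 - 1.95q.
Set SMB = MC: 234.13 - 1.95q = 53.78 + 3.47q → q* = 33.2749.

q* = 33.27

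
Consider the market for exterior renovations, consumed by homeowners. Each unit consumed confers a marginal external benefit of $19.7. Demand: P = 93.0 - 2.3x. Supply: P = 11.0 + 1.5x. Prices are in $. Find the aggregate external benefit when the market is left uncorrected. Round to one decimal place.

$425.1

Market equilibrium (private): 11.0 + 1.5x = 93.0 - 2.3x → x_m = 21.5789.
Total external benefit = MEB × x_m = 19.7 × 21.5789 = 425.1043.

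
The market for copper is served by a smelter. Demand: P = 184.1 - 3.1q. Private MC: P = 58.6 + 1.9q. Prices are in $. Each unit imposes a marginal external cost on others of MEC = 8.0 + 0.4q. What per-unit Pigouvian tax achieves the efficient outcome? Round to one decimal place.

Social marginal cost = private MC + MEC = 66.6 + 2.3q.
Set SMC = demand: 66.6 + 2.3q = 184.1 - 3.1q → q* = 21.7593.
The Pigouvian tax equals MEC at q*: 8.0 + 0.4×21.7593 = 16.7037.

tax = $16.7 per unit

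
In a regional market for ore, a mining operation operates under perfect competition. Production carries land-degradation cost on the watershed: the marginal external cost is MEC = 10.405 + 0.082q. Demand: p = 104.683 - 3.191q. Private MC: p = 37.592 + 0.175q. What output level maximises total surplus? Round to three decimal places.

Social marginal cost = private MC + MEC = 47.997 + 0.257q.
Set SMC = demand: 47.997 + 0.257q = 104.683 - 3.191q → q* = 16.4403.

q* = 16.440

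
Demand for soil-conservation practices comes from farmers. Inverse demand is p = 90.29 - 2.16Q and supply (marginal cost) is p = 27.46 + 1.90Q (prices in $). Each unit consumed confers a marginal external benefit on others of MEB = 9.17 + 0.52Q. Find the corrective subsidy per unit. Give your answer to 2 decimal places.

Social marginal benefit = demand + MEB = 99.46 - 1.64Q.
Set SMB = MC: 99.46 - 1.64Q = 27.46 + 1.90Q → Q* = 20.3390.
The Pigouvian subsidy equals MEB at Q*: 9.17 + 0.52×20.3390 = 19.7463.

subsidy = $19.75 per unit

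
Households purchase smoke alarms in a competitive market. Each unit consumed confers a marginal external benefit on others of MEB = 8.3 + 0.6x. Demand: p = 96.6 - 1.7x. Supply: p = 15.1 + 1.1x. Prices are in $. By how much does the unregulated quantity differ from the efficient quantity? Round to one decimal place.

11.7 units

Market equilibrium (private): 15.1 + 1.1x = 96.6 - 1.7x → x_m = 29.1071.
Social marginal benefit = demand + MEB = 104.9 - 1.1x.
Set SMB = MC: 104.9 - 1.1x = 15.1 + 1.1x → x* = 40.8182.
Gap = |29.1071 − 40.8182| = 11.7111.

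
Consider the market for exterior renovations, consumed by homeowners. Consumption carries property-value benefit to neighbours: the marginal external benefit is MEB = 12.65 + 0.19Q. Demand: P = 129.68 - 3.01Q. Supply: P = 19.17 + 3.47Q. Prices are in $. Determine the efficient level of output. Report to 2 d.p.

Social marginal benefit = demand + MEB = 142.33 - 2.82Q.
Set SMB = MC: 142.33 - 2.82Q = 19.17 + 3.47Q → Q* = 19.5803.

Q* = 19.58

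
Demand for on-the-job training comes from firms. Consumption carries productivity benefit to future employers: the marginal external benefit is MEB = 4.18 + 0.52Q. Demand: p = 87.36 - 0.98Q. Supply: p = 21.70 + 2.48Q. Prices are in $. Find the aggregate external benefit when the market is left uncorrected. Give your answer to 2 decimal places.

$172.96

Market equilibrium (private): 21.70 + 2.48Q = 87.36 - 0.98Q → Q_m = 18.9769.
Total external benefit = ∫₀^{Q_m} (4.18 + 0.52Q) dQ = 4.18×18.9769 + ½×0.52×18.9769² = 172.9554.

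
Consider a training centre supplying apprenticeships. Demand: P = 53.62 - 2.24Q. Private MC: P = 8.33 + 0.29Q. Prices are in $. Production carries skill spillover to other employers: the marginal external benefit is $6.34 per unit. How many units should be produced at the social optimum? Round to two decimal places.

Social marginal cost = private MC − MEB = 1.99 + 0.29Q.
Set SMC = demand: 1.99 + 0.29Q = 53.62 - 2.24Q → Q* = 20.4071.

Q* = 20.41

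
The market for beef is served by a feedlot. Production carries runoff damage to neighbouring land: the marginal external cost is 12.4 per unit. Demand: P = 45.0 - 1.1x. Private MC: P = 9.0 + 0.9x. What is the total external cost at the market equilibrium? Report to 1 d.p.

Market equilibrium (private): 9.0 + 0.9x = 45.0 - 1.1x → x_m = 18.0000.
Total external cost = MEC × x_m = 12.4 × 18.0000 = 223.2000.

223.2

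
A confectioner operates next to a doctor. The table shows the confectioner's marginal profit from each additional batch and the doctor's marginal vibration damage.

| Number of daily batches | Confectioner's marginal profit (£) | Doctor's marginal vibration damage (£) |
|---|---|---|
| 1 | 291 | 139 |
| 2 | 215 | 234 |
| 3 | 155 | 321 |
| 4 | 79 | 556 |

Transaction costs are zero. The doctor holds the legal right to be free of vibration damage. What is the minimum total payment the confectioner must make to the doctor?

£139

Efficient level: marginal profit ≥ marginal vibration damage through level 1, so k* = 1.
With the doctor holding the right, the confectioner must at least compensate total damage at k*: 139 = 139.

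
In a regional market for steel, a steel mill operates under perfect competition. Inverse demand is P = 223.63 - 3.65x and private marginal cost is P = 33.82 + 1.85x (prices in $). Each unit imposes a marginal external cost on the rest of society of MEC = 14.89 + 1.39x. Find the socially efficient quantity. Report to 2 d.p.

Social marginal cost = private MC + MEC = 48.71 + 3.24x.
Set SMC = demand: 48.71 + 3.24x = 223.63 - 3.65x → x* = 25.3875.

x* = 25.39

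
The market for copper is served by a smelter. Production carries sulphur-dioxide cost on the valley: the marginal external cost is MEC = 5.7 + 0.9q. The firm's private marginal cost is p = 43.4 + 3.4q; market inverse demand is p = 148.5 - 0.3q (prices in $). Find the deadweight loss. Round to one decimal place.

DWL = $106.2

Market equilibrium (private): 43.4 + 3.4q = 148.5 - 0.3q → q_m = 28.4054.
Social marginal cost = private MC + MEC = 49.1 + 4.3q.
Set SMC = demand: 49.1 + 4.3q = 148.5 - 0.3q → q* = 21.6087.
Height of the DWL triangle at q_m is SMC(q_m) − demand(q_m) = MEC(q_m) = 31.2649.
DWL = ½ × 6.7967 × 31.2649 = 106.2491.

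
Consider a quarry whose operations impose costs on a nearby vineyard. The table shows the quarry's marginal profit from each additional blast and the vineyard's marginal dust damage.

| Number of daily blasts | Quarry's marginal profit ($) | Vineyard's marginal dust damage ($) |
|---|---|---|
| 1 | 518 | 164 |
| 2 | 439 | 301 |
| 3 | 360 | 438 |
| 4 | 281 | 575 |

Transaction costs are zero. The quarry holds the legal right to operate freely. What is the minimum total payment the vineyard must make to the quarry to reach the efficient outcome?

Left alone the quarry would choose level 4 (marginal profit stays positive).
Efficient level: k* = 2 (marginal profit ≥ marginal dust damage through 2).
The vineyard must at least cover the quarry's forgone profit from cutting 4→2: 360 + 281 = 641.

$641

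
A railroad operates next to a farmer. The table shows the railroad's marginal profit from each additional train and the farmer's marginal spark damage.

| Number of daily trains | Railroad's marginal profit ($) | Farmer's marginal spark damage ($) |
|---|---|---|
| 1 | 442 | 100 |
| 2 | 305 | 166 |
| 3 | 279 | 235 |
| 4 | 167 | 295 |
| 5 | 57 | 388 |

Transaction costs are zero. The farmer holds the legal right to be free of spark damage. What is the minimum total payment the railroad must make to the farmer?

$501

Efficient level: marginal profit ≥ marginal spark damage through level 3, so k* = 3.
With the farmer holding the right, the railroad must at least compensate total damage at k*: 100 + 166 + 235 = 501.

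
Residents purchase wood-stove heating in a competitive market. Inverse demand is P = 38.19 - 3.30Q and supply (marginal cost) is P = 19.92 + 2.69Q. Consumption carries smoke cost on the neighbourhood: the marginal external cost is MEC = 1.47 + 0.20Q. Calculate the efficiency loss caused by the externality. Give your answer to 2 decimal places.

Market equilibrium (private): 19.92 + 2.69Q = 38.19 - 3.30Q → Q_m = 3.0501.
Social marginal benefit = demand − MEC = 36.72 - 3.50Q.
Set SMB = MC: 36.72 - 3.50Q = 19.92 + 2.69Q → Q* = 2.7141.
The welfare-loss triangle has base |Q_m − Q*| and height MEC(Q_m) (the vertical gap between SMB and MC is zero at Q* and MEC at Q_m).
DWL = ½ × 0.3360 × 2.0800 = 0.3494.

DWL = 0.35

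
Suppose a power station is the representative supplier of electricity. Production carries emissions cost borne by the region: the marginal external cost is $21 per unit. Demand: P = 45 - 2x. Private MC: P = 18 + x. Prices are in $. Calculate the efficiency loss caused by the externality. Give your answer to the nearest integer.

DWL = $74

Market equilibrium (private): 18 + x = 45 - 2x → x_m = 9.0000.
Social marginal cost = private MC + MEC = 39 + x.
Set SMC = demand: 39 + x = 45 - 2x → x* = 2.0000.
Between x* and x_m the wedge SMC − demand runs linearly from 0 to MEC(x_m), so the loss is a triangle.
DWL = ½ × 7.0000 × 21.0000 = 73.5000.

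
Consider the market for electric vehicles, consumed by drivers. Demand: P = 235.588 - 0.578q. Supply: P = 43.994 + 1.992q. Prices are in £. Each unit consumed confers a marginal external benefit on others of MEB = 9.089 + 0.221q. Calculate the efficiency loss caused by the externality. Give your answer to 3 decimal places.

DWL = £139.112

Market equilibrium (private): 43.994 + 1.992q = 235.588 - 0.578q → q_m = 74.5502.
Social marginal benefit = demand + MEB = 244.677 - 0.357q.
Set SMB = MC: 244.677 - 0.357q = 43.994 + 1.992q → q* = 85.4334.
The loss is the area between SMB and MC from q* to q_m; with linear curves that's a triangle of height MEB(q_m).
DWL = ½ × 10.8832 × 25.5646 = 139.1123.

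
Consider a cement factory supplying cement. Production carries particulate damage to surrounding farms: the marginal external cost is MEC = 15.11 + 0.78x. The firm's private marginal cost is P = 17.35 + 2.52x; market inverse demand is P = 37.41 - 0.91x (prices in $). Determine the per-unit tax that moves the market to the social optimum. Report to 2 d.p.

Social marginal cost = private MC + MEC = 32.46 + 3.30x.
Set SMC = demand: 32.46 + 3.30x = 37.41 - 0.91x → x* = 1.1758.
The Pigouvian tax equals MEC at x*: 15.11 + 0.78×1.1758 = 16.0271.

tax = $16.03 per unit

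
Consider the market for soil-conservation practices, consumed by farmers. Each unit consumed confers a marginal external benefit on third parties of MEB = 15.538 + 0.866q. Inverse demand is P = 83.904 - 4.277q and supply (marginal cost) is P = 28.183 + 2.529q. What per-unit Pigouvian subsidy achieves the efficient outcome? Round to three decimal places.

Social marginal benefit = demand + MEB = 99.442 - 3.411q.
Set SMB = MC: 99.442 - 3.411q = 28.183 + 2.529q → q* = 11.9965.
The Pigouvian subsidy equals MEB at q*: 15.538 + 0.866×11.9965 = 25.9270.

subsidy = 25.927 per unit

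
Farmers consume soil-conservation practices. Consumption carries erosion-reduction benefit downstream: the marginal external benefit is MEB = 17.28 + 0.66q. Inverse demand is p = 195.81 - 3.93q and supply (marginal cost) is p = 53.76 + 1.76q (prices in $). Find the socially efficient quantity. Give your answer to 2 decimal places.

Social marginal benefit = demand + MEB = 213.09 - 3.27q.
Set SMB = MC: 213.09 - 3.27q = 53.76 + 1.76q → q* = 31.6759.

q* = 31.68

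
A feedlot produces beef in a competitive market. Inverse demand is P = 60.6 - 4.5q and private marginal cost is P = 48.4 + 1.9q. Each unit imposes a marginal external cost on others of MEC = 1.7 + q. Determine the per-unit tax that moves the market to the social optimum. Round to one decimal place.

tax = 3.1 per unit

Social marginal cost = private MC + MEC = 50.1 + 2.9q.
Set SMC = demand: 50.1 + 2.9q = 60.6 - 4.5q → q* = 1.4189.
The Pigouvian tax equals MEC at q*: 1.7 + 1.0×1.4189 = 3.1189.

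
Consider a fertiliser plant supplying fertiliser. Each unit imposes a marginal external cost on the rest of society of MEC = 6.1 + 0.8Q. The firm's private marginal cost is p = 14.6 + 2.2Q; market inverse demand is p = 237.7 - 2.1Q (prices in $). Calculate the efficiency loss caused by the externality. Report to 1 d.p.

DWL = $222.2

Market equilibrium (private): 14.6 + 2.2Q = 237.7 - 2.1Q → Q_m = 51.8837.
Social marginal cost = private MC + MEC = 20.7 + 3.0Q.
Set SMC = demand: 20.7 + 3.0Q = 237.7 - 2.1Q → Q* = 42.5490.
Between Q* and Q_m the wedge SMC − demand runs linearly from 0 to MEC(Q_m), so the loss is a triangle.
DWL = ½ × 9.3347 × 47.6070 = 222.1985.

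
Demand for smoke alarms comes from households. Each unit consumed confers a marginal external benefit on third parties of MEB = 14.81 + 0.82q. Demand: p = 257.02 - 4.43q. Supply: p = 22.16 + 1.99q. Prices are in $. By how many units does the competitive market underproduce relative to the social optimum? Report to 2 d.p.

8.00 units

Market equilibrium (private): 22.16 + 1.99q = 257.02 - 4.43q → q_m = 36.5826.
Social marginal benefit = demand + MEB = 271.83 - 3.61q.
Set SMB = MC: 271.83 - 3.61q = 22.16 + 1.99q → q* = 44.5839.
Gap = |36.5826 − 44.5839| = 8.0013.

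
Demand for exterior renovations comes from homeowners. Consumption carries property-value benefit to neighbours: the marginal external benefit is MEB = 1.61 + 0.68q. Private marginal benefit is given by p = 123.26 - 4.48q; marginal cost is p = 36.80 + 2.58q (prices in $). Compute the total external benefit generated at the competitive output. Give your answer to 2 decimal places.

Market equilibrium (private): 36.80 + 2.58q = 123.26 - 4.48q → q_m = 12.2465.
Total external benefit = ∫₀^{q_m} (1.61 + 0.68q) dq = 1.61×12.2465 + ½×0.68×12.2465² = 70.7090.

$70.71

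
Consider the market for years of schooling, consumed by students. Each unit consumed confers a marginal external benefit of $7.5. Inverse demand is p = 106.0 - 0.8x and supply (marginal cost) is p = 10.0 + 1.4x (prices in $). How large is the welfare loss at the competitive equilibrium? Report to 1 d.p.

Market equilibrium (private): 10.0 + 1.4x = 106.0 - 0.8x → x_m = 43.6364.
Social marginal benefit = demand + MEB = 113.5 - 0.8x.
Set SMB = MC: 113.5 - 0.8x = 10.0 + 1.4x → x* = 47.0455.
Between x* and x_m the wedge SMB − MC runs linearly from 0 to MEB(x_m), so the loss is a triangle.
DWL = ½ × 3.4091 × 7.5000 = 12.7841.

DWL = $12.8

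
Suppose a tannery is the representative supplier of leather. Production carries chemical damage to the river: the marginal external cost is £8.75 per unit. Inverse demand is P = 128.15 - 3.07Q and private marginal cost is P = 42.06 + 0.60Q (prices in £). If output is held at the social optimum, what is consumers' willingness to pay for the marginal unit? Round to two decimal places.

Social marginal cost = private MC + MEC = 50.81 + 0.60Q.
Set SMC = demand: 50.81 + 0.60Q = 128.15 - 3.07Q → Q* = 21.0736.
Consumer price on the demand curve at Q*: 128.15 − 3.07×21.0736 = 63.4540.

P = £63.45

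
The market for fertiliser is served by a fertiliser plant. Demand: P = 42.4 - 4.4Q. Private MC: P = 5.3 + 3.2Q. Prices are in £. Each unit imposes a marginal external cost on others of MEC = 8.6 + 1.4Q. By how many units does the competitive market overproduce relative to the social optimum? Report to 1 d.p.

Market equilibrium (private): 5.3 + 3.2Q = 42.4 - 4.4Q → Q_m = 4.8816.
Social marginal cost = private MC + MEC = 13.9 + 4.6Q.
Set SMC = demand: 13.9 + 4.6Q = 42.4 - 4.4Q → Q* = 3.1667.
Gap = |4.8816 − 3.1667| = 1.7149.

1.7 units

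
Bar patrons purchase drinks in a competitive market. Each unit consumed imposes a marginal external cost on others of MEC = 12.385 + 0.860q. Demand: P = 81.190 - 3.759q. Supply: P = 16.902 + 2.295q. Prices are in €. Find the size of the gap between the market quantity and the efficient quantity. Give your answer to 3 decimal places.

Market equilibrium (private): 16.902 + 2.295q = 81.190 - 3.759q → q_m = 10.6191.
Social marginal benefit = demand − MEC = 68.805 - 4.619q.
Set SMB = MC: 68.805 - 4.619q = 16.902 + 2.295q → q* = 7.5069.
Gap = |10.6191 − 7.5069| = 3.1122.

3.112 units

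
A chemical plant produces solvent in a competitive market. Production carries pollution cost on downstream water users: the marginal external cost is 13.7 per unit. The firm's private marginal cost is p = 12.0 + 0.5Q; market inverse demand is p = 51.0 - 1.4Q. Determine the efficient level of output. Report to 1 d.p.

Social marginal cost = private MC + MEC = 25.7 + 0.5Q.
Set SMC = demand: 25.7 + 0.5Q = 51.0 - 1.4Q → Q* = 13.3158.

Q* = 13.3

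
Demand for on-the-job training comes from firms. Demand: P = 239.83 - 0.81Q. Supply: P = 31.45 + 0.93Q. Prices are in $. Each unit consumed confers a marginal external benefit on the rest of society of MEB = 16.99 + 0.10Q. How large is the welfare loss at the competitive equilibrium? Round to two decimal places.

Market equilibrium (private): 31.45 + 0.93Q = 239.83 - 0.81Q → Q_m = 119.7586.
Social marginal benefit = demand + MEB = 256.82 - 0.71Q.
Set SMB = MC: 256.82 - 0.71Q = 31.45 + 0.93Q → Q* = 137.4207.
Between Q* and Q_m the wedge SMB − MC runs linearly from 0 to MEB(Q_m), so the loss is a triangle.
DWL = ½ × 17.6621 × 28.9659 = 255.7993.

DWL = $255.80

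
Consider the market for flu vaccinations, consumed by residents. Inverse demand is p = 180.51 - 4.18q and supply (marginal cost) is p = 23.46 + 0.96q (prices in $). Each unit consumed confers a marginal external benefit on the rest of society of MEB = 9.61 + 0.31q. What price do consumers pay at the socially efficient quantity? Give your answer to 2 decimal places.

Social marginal benefit = demand + MEB = 190.12 - 3.87q.
Set SMB = MC: 190.12 - 3.87q = 23.46 + 0.96q → q* = 34.5052.
Consumer price on the demand curve at q*: 180.51 − 4.18×34.5052 = 36.2783.

P = $36.28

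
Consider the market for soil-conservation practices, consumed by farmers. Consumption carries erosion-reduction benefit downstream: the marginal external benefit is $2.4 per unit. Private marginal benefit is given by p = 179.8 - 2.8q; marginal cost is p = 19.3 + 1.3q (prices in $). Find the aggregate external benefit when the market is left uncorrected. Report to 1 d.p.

$94.0

Market equilibrium (private): 19.3 + 1.3q = 179.8 - 2.8q → q_m = 39.1463.
Total external benefit = MEB × q_m = 2.4 × 39.1463 = 93.9511.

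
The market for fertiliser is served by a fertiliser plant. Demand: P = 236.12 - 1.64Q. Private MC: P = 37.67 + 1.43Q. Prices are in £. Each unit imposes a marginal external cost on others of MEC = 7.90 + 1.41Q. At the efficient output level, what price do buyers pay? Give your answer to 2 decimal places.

P = £166.37

Social marginal cost = private MC + MEC = 45.57 + 2.84Q.
Set SMC = demand: 45.57 + 2.84Q = 236.12 - 1.64Q → Q* = 42.5335.
Consumer price on the demand curve at Q*: 236.12 − 1.64×42.5335 = 166.3651.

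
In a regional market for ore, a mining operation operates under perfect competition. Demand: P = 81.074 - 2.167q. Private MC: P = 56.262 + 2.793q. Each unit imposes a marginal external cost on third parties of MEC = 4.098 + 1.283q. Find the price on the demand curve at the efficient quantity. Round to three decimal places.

P = 73.884

Social marginal cost = private MC + MEC = 60.360 + 4.076q.
Set SMC = demand: 60.360 + 4.076q = 81.074 - 2.167q → q* = 3.3180.
Consumer price on the demand curve at q*: 81.074 − 2.167×3.3180 = 73.8839.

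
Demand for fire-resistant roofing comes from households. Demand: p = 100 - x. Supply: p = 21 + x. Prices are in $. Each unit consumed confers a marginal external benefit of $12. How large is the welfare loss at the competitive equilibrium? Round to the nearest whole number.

Market equilibrium (private): 21 + x = 100 - x → x_m = 39.5000.
Social marginal benefit = demand + MEB = 112 - x.
Set SMB = MC: 112 - x = 21 + x → x* = 45.5000.
The welfare-loss triangle has base |x_m − x*| and height MEB(x_m) (the vertical gap between SMB and MC is zero at x* and MEB at x_m).
DWL = ½ × 6.0000 × 12.0000 = 36.0000.

DWL = $36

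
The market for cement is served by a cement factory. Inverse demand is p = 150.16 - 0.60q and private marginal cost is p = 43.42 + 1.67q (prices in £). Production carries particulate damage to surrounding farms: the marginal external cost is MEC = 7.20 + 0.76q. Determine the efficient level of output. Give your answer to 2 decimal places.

Social marginal cost = private MC + MEC = 50.62 + 2.43q.
Set SMC = demand: 50.62 + 2.43q = 150.16 - 0.60q → q* = 32.8515.

q* = 32.85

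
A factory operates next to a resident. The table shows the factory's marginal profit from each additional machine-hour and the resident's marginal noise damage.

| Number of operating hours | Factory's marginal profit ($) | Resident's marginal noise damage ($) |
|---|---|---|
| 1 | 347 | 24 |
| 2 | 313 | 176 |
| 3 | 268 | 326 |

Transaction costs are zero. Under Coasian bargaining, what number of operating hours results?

Bargaining reaches the level where marginal profit last exceeds marginal noise damage.
That holds through level 2 (313 ≥ 176) but not at 3 (268 < 326).

2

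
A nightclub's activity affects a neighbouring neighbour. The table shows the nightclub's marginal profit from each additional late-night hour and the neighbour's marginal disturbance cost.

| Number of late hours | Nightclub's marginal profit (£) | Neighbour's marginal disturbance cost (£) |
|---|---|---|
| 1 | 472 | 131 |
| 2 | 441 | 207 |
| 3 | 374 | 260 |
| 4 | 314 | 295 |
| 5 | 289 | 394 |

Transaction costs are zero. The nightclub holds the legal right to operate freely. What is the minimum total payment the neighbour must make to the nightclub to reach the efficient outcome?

Left alone the nightclub would choose level 5 (marginal profit stays positive).
Efficient level: k* = 4 (marginal profit ≥ marginal disturbance cost through 4).
The neighbour must at least cover the nightclub's forgone profit from cutting 5→4: 289 = 289.

£289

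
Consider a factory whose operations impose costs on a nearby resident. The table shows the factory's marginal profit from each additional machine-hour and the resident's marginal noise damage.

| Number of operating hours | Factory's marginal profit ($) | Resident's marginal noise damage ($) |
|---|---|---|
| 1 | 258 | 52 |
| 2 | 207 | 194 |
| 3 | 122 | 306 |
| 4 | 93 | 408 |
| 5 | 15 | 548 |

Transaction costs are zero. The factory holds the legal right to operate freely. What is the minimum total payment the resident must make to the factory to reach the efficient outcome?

$230

Left alone the factory would choose level 5 (marginal profit stays positive).
Efficient level: k* = 2 (marginal profit ≥ marginal noise damage through 2).
The resident must at least cover the factory's forgone profit from cutting 5→2: 122 + 93 + 15 = 230.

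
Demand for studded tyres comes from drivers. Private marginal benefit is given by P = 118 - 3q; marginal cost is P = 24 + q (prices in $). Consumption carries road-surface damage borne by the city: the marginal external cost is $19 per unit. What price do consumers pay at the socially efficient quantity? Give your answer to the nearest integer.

Social marginal benefit = demand − MEC = 99 - 3q.
Set SMB = MC: 99 - 3q = 24 + q → q* = 18.7500.
Consumer price on the demand curve at q*: 118 − 3×18.7500 = 61.7500.

P = $62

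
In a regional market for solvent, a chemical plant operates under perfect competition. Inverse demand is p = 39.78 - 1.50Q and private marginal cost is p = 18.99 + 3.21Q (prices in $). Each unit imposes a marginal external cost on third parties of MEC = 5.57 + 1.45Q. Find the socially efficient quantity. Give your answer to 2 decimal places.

Social marginal cost = private MC + MEC = 24.56 + 4.66Q.
Set SMC = demand: 24.56 + 4.66Q = 39.78 - 1.50Q → Q* = 2.4708.

Q* = 2.47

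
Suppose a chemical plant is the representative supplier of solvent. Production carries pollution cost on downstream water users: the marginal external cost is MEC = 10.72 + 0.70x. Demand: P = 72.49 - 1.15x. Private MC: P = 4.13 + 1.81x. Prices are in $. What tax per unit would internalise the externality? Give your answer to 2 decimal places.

tax = $21.74 per unit

Social marginal cost = private MC + MEC = 14.85 + 2.51x.
Set SMC = demand: 14.85 + 2.51x = 72.49 - 1.15x → x* = 15.7486.
The Pigouvian tax equals MEC at x*: 10.72 + 0.70×15.7486 = 21.7440.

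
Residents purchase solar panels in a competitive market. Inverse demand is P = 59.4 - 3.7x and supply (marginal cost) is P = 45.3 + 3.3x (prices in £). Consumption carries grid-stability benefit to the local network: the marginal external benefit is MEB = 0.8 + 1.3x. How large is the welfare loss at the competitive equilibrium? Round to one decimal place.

DWL = £1.0

Market equilibrium (private): 45.3 + 3.3x = 59.4 - 3.7x → x_m = 2.0143.
Social marginal benefit = demand + MEB = 60.2 - 2.4x.
Set SMB = MC: 60.2 - 2.4x = 45.3 + 3.3x → x* = 2.6140.
Height of the DWL triangle at x_m is SMB(x_m) − MC(x_m) = MEB(x_m) = 3.4186.
DWL = ½ × 0.5997 × 3.4186 = 1.0251.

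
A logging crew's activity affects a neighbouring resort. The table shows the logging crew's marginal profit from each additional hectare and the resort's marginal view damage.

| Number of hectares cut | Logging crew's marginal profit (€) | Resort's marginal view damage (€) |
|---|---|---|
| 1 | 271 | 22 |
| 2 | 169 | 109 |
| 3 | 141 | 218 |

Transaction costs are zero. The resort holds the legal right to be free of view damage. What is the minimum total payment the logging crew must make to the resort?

Efficient level: marginal profit ≥ marginal view damage through level 2, so k* = 2.
With the resort holding the right, the logging crew must at least compensate total damage at k*: 22 + 109 = 131.

€131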